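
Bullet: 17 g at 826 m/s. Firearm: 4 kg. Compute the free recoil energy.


v_r = m_p*v_p/m_gun = 0.017*826/4 = 3.5105 m/s, E_r = 0.5*m_gun*v_r^2 = 0.5*4*3.5105^2 = 24.65 J

24.65 J


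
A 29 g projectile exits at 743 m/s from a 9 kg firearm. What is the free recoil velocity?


v_recoil = m_p * v_p / m_gun = 0.029 * 743 / 9 = 2.394 m/s

2.394 m/s


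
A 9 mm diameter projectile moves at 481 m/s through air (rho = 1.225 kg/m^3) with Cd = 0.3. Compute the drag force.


A = pi*(d/2)^2 = pi*(9/2000)^2 = 6.36173e-05 m^2
Fd = 0.5*Cd*rho*A*v^2 = 0.5*0.3*1.225*6.36173e-05*481^2 = 2.705 N

2.705 N


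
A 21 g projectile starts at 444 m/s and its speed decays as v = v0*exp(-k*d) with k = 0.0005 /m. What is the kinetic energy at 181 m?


v = v0*exp(-k*d) = 444*exp(-0.0005*181) = 405.583 m/s
E = 0.5*m*v^2 = 0.5*0.021*405.583^2 = 1727 J

1727 J


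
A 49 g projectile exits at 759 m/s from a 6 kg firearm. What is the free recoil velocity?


v_recoil = m_p * v_p / m_gun = 0.049 * 759 / 6 = 6.199 m/s

6.199 m/s


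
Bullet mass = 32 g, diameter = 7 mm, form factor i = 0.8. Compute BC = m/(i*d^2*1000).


BC = m/(i*d^2*1000) = 32/(0.8 * 7^2 * 1000) = 0.0008163

0.0008163


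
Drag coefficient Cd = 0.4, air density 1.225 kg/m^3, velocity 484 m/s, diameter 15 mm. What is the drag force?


A = pi*(d/2)^2 = pi*(15/2000)^2 = 1.76715e-04 m^2
Fd = 0.5*Cd*rho*A*v^2 = 0.5*0.4*1.225*1.76715e-04*484^2 = 10.14 N

10.14 N


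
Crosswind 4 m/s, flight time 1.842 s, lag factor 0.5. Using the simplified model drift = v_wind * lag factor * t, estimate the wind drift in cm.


drift = v_wind * lag * t = 4 * 0.5 * 1.842 = 3.684 m ≈ 368.4 cm

368.4 cm


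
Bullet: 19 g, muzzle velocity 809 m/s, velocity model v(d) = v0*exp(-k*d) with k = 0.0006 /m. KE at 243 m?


v = v0*exp(-k*d) = 809*exp(-0.0006*243) = 699.243 m/s
E = 0.5*m*v^2 = 0.5*0.019*699.243^2 = 4645 J

4645 J


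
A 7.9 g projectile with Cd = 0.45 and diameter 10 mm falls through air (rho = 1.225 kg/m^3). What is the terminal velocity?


A = pi*(d/2)^2 = pi*(10/2000)^2 = 7.85398e-05 m^2
vt = sqrt(2mg/(Cd*rho*A)) = sqrt(2*0.0079*9.81/(0.45 * 1.225 * 7.85398e-05)) = 59.83 m/s

59.83 m/s


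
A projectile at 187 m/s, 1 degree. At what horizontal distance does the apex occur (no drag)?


R = v0^2*sin(2*theta)/g = 187^2*sin(2*1°)/9.81 = 124.404 m
apex_dist = R/2 = 124.404/2 = 62.2 m

62.2 m


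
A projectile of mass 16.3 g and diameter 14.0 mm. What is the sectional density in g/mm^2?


SD = m/d^2 = 16.3/14.0^2 = 0.08316 g/mm^2

0.08316 g/mm^2


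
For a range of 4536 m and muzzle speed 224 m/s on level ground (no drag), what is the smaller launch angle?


sin(2*theta) = R*g/v0^2 = 4536*9.81/224^2 = 0.886842, theta = arcsin(0.886842)/2 = 31.24°

31.24 degrees


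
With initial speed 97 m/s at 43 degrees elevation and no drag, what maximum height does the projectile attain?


H = (v0*sin(theta))^2 / (2g) = (97*sin(43°))^2 / (2*9.81) = 223.1 m

223.1 m


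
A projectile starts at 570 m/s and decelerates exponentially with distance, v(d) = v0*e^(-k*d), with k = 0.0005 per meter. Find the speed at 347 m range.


v = v0*exp(-k*d) = 570*exp(-0.0005*347) = 479.2 m/s

479.2 m/s


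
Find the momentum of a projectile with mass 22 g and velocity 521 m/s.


p = m*v = 0.022*521 = 11.46 kg·m/s

11.46 kg·m/s


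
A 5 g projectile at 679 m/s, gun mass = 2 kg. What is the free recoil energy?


v_r = m_p*v_p/m_gun = 0.005*679/2 = 1.6975 m/s, E_r = 0.5*m_gun*v_r^2 = 0.5*2*1.6975^2 = 2.882 J

2.882 J


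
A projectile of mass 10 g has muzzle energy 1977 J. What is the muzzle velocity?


v = sqrt(2*E/m) = sqrt(2*1977/0.01) = 628.8 m/s

628.8 m/s


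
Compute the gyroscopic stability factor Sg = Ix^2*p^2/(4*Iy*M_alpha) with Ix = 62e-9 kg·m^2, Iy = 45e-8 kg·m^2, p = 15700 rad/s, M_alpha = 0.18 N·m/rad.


Sg = Ix^2 * p^2 / (4 * Iy * M_alpha) = (62e-9)^2 * 15700^2 / (4 * 45e-8 * 0.18) = 2.924

2.924


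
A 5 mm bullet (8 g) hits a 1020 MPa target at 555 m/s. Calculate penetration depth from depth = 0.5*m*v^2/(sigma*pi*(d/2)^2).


A = pi*(d/2)^2 = pi*(5/2)^2 = 19.635 mm^2
E = 0.5*m*v^2 = 0.5*0.008*555^2 = 1232.1 J
depth = E/(sigma*A) = 1232.1 J / (1020 MPa * 19.635 mm^2) = 1232.1/(1020 * 19.635) m = 0.0615199 m ≈ 61.52 mm

61.52 mm


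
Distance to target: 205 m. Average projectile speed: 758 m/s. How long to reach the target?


t = d/v = 205/758 = 0.2704 s

0.2704 s


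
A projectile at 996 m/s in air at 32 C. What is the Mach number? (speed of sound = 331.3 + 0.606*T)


a = 331.3 + 0.606*(32) = 350.692 m/s
M = v/a = 996/350.692 = 2.84

2.84


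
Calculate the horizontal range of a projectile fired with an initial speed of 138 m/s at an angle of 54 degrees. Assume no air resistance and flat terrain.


R = v0^2 * sin(2*theta) / g = 138^2 * sin(2*54°) / 9.81 = 1846 m

1846 m


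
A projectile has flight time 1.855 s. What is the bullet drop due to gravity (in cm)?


drop = 0.5*g*t^2 = 0.5*9.81*1.855^2 = 16.8782 m ≈ 1688 cm

1688 cm


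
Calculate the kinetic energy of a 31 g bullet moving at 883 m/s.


E = 0.5*m*v^2 = 0.5*0.031*883^2 = 12085 J

12085 J


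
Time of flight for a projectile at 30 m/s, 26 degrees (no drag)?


T = 2*v0*sin(theta)/g = 2*30*sin(26°)/9.81 = 2.681 s

2.681 s


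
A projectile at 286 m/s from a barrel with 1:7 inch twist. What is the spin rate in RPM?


twist_m = 7*0.0254 = 0.1778 m
spin = v/twist = 286/0.1778 = 1608.549 rev/s
RPM = spin*60 = 1608.549*60 ≈ 96513 RPM

96513 RPM


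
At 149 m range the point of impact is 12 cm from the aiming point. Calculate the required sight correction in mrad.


1 mrad subtends 1 cm per 10 m of range, so adj = error_cm / (dist_m / 10) = 12 / (149/10) = 0.8054 mrad

0.8054 mrad


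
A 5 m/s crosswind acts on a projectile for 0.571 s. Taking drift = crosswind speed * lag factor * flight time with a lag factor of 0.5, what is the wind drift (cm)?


drift = v_wind * lag * t = 5 * 0.5 * 0.571 = 1.4275 m ≈ 142.7 cm

142.7 cm


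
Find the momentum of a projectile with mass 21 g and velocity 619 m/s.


p = m*v = 0.021*619 = 13 kg·m/s

13 kg·m/s


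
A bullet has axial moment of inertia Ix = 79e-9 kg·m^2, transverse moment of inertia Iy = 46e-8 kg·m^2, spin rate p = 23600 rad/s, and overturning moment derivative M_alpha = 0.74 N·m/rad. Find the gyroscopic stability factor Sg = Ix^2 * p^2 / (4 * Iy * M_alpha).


Sg = Ix^2 * p^2 / (4 * Iy * M_alpha) = (79e-9)^2 * 23600^2 / (4 * 46e-8 * 0.74) = 2.553

2.553


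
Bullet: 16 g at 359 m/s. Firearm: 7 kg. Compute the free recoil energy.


v_r = m_p*v_p/m_gun = 0.016*359/7 = 0.820571 m/s, E_r = 0.5*m_gun*v_r^2 = 0.5*7*0.820571^2 = 2.357 J

2.357 J


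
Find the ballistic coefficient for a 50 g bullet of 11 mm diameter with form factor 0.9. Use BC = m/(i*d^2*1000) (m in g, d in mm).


BC = m/(i*d^2*1000) = 50/(0.9 * 11^2 * 1000) = 0.0004591

0.0004591


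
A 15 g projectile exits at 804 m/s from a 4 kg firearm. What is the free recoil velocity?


v_recoil = m_p * v_p / m_gun = 0.015 * 804 / 4 = 3.015 m/s

3.015 m/s


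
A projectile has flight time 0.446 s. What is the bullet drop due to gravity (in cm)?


drop = 0.5*g*t^2 = 0.5*9.81*0.446^2 = 0.975683 m ≈ 97.57 cm

97.57 cm


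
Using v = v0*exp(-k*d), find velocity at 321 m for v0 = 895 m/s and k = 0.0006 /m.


v = v0*exp(-k*d) = 895*exp(-0.0006*321) = 738.2 m/s

738.2 m/s


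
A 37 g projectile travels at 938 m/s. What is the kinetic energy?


E = 0.5*m*v^2 = 0.5*0.037*938^2 = 16277 J

16277 J


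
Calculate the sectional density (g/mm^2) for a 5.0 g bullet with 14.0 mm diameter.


SD = m/d^2 = 5.0/14.0^2 = 0.02551 g/mm^2

0.02551 g/mm^2


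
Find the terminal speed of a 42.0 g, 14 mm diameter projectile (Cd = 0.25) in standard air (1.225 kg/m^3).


A = pi*(d/2)^2 = pi*(14/2000)^2 = 1.53938e-04 m^2
vt = sqrt(2mg/(Cd*rho*A)) = sqrt(2*0.042*9.81/(0.25 * 1.225 * 1.53938e-04)) = 132.2 m/s

132.2 m/s


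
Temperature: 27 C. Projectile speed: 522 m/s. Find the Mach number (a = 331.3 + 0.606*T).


a = 331.3 + 0.606*(27) = 347.662 m/s
M = v/a = 522/347.662 = 1.501

1.501


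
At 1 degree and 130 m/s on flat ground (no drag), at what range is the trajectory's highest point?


R = v0^2*sin(2*theta)/g = 130^2*sin(2*1°)/9.81 = 60.1225 m
apex_dist = R/2 = 60.1225/2 = 30.06 m

30.06 m


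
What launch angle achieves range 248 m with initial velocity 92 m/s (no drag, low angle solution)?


sin(2*theta) = R*g/v0^2 = 248*9.81/92^2 = 0.287439, theta = arcsin(0.287439)/2 = 8.352°

8.352 degrees


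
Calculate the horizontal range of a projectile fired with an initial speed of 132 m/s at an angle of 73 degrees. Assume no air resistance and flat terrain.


R = v0^2 * sin(2*theta) / g = 132^2 * sin(2*73°) / 9.81 = 993.2 m

993.2 m


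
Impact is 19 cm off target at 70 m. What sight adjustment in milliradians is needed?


1 mrad subtends 1 cm per 10 m of range, so adj = error_cm / (dist_m / 10) = 19 / (70/10) = 2.714 mrad

2.714 mrad


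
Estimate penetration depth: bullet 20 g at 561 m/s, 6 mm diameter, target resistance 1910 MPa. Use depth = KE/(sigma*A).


A = pi*(d/2)^2 = pi*(6/2)^2 = 28.2743 mm^2
E = 0.5*m*v^2 = 0.5*0.02*561^2 = 3147.21 J
depth = E/(sigma*A) = 3147.21 J / (1910 MPa * 28.2743 mm^2) = 3147.21/(1910 * 28.2743) m = 0.0582774 m ≈ 58.28 mm

58.28 mm


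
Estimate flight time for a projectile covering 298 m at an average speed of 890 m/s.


t = d/v = 298/890 = 0.3348 s

0.3348 s


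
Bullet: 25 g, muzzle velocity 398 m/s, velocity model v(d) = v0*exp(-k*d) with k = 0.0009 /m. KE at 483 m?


v = v0*exp(-k*d) = 398*exp(-0.0009*483) = 257.689 m/s
E = 0.5*m*v^2 = 0.5*0.025*257.689^2 = 830 J

830 J


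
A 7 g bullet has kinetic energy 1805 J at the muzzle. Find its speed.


v = sqrt(2*E/m) = sqrt(2*1805/0.007) = 718.1 m/s

718.1 m/s


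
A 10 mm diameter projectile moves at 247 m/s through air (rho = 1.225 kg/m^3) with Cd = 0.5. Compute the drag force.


A = pi*(d/2)^2 = pi*(10/2000)^2 = 7.85398e-05 m^2
Fd = 0.5*Cd*rho*A*v^2 = 0.5*0.5*1.225*7.85398e-05*247^2 = 1.467 N

1.467 N


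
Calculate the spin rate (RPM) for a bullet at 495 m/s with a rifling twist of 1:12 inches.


twist_m = 12*0.0254 = 0.3048 m
spin = v/twist = 495/0.3048 = 1624.016 rev/s
RPM = spin*60 = 1624.016*60 ≈ 97441 RPM

97441 RPM


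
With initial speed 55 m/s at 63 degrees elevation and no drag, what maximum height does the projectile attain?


H = (v0*sin(theta))^2 / (2g) = (55*sin(63°))^2 / (2*9.81) = 122.4 m

122.4 m


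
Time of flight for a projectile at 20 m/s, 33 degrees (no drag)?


T = 2*v0*sin(theta)/g = 2*20*sin(33°)/9.81 = 2.221 s

2.221 s


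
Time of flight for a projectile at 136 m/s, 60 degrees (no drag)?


T = 2*v0*sin(theta)/g = 2*136*sin(60°)/9.81 = 24.01 s

24.01 s


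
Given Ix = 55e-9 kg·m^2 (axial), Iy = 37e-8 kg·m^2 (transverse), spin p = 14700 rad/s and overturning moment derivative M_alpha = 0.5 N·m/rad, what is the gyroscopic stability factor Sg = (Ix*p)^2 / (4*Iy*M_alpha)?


Sg = Ix^2 * p^2 / (4 * Iy * M_alpha) = (55e-9)^2 * 14700^2 / (4 * 37e-8 * 0.5) = 0.8833

0.8833


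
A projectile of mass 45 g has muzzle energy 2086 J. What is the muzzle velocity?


v = sqrt(2*E/m) = sqrt(2*2086/0.045) = 304.5 m/s

304.5 m/s


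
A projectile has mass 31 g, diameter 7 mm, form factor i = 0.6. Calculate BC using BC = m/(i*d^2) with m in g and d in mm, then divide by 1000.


BC = m/(i*d^2*1000) = 31/(0.6 * 7^2 * 1000) = 0.001054

0.001054


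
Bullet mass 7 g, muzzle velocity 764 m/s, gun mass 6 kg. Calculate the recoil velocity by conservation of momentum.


v_recoil = m_p * v_p / m_gun = 0.007 * 764 / 6 = 0.8913 m/s

0.8913 m/s


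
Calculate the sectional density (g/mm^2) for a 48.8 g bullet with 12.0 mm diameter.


SD = m/d^2 = 48.8/12.0^2 = 0.3389 g/mm^2

0.3389 g/mm^2


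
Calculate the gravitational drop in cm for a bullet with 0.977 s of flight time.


drop = 0.5*g*t^2 = 0.5*9.81*0.977^2 = 4.68196 m ≈ 468.2 cm

468.2 cm


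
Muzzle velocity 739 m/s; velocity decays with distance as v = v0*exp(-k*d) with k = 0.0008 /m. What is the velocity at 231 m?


v = v0*exp(-k*d) = 739*exp(-0.0008*231) = 614.3 m/s

614.3 m/s


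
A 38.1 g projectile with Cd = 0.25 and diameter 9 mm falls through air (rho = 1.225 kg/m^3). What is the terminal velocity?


A = pi*(d/2)^2 = pi*(9/2000)^2 = 6.36173e-05 m^2
vt = sqrt(2mg/(Cd*rho*A)) = sqrt(2*0.0381*9.81/(0.25 * 1.225 * 6.36173e-05)) = 195.9 m/s

195.9 m/s


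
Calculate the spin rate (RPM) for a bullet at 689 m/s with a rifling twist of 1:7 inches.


twist_m = 7*0.0254 = 0.1778 m
spin = v/twist = 689/0.1778 = 3875.141 rev/s
RPM = spin*60 = 3875.141*60 ≈ 232508 RPM

232508 RPM


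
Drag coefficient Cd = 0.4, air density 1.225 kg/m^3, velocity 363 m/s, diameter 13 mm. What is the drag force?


A = pi*(d/2)^2 = pi*(13/2000)^2 = 1.32732e-04 m^2
Fd = 0.5*Cd*rho*A*v^2 = 0.5*0.4*1.225*1.32732e-04*363^2 = 4.285 N

4.285 N


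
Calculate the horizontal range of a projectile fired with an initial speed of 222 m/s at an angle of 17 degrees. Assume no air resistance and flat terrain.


R = v0^2 * sin(2*theta) / g = 222^2 * sin(2*17°) / 9.81 = 2809 m

2809 m


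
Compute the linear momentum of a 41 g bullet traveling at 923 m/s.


p = m*v = 0.041*923 = 37.84 kg·m/s

37.84 kg·m/s


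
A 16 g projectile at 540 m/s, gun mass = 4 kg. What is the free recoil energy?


v_r = m_p*v_p/m_gun = 0.016*540/4 = 2.16 m/s, E_r = 0.5*m_gun*v_r^2 = 0.5*4*2.16^2 = 9.331 J

9.331 J


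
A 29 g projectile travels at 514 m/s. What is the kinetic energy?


E = 0.5*m*v^2 = 0.5*0.029*514^2 = 3831 J

3831 J


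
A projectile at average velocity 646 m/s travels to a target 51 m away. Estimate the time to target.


t = d/v = 51/646 = 0.07895 s

0.07895 s


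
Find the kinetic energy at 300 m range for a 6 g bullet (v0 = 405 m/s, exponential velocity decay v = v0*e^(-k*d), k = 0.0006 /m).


v = v0*exp(-k*d) = 405*exp(-0.0006*300) = 338.284 m/s
E = 0.5*m*v^2 = 0.5*0.006*338.284^2 = 343.3 J

343.3 J


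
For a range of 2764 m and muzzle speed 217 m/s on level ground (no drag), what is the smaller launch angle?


sin(2*theta) = R*g/v0^2 = 2764*9.81/217^2 = 0.575821, theta = arcsin(0.575821)/2 = 17.58°

17.58 degrees


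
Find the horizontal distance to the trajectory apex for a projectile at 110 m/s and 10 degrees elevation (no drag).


R = v0^2*sin(2*theta)/g = 110^2*sin(2*10°)/9.81 = 421.86 m
apex_dist = R/2 = 421.86/2 = 210.9 m

210.9 m


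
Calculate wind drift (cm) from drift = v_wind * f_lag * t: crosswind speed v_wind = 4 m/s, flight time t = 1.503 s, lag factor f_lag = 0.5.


drift = v_wind * lag * t = 4 * 0.5 * 1.503 = 3.006 m ≈ 300.6 cm

300.6 cm


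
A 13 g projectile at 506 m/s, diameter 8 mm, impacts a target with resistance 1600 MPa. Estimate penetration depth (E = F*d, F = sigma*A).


A = pi*(d/2)^2 = pi*(8/2)^2 = 50.2655 mm^2
E = 0.5*m*v^2 = 0.5*0.013*506^2 = 1664.23 J
depth = E/(sigma*A) = 1664.23 J / (1600 MPa * 50.2655 mm^2) = 1664.23/(1600 * 50.2655) m = 0.0206931 m ≈ 20.69 mm

20.69 mm


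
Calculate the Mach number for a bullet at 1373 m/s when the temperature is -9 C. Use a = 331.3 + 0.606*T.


a = 331.3 + 0.606*(-9) = 325.846 m/s
M = v/a = 1373/325.846 = 4.214

4.214


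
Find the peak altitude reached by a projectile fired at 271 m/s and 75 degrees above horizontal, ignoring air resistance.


H = (v0*sin(theta))^2 / (2g) = (271*sin(75°))^2 / (2*9.81) = 3492 m

3492 m


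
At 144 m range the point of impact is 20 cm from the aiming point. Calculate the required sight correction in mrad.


1 mrad subtends 1 cm per 10 m of range, so adj = error_cm / (dist_m / 10) = 20 / (144/10) = 1.389 mrad

1.389 mrad


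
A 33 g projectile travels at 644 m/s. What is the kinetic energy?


E = 0.5*m*v^2 = 0.5*0.033*644^2 = 6843 J

6843 J


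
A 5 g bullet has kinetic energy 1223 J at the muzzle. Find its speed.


v = sqrt(2*E/m) = sqrt(2*1223/0.005) = 699.4 m/s

699.4 m/s


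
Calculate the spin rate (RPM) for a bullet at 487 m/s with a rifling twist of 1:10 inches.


twist_m = 10*0.0254 = 0.254 m
spin = v/twist = 487/0.254 = 1917.323 rev/s
RPM = spin*60 = 1917.323*60 ≈ 115039 RPM

115039 RPM


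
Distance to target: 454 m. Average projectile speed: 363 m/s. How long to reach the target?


t = d/v = 454/363 = 1.251 s

1.251 s


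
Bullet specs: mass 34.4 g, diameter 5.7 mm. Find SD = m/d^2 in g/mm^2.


SD = m/d^2 = 34.4/5.7^2 = 1.059 g/mm^2

1.059 g/mm^2


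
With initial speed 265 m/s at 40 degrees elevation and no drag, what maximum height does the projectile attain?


H = (v0*sin(theta))^2 / (2g) = (265*sin(40°))^2 / (2*9.81) = 1479 m

1479 m


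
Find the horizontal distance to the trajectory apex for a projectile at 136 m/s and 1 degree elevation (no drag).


R = v0^2*sin(2*theta)/g = 136^2*sin(2*1°)/9.81 = 65.8003 m
apex_dist = R/2 = 65.8003/2 = 32.9 m

32.9 m


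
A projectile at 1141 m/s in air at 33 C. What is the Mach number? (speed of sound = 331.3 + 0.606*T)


a = 331.3 + 0.606*(33) = 351.298 m/s
M = v/a = 1141/351.298 = 3.248

3.248


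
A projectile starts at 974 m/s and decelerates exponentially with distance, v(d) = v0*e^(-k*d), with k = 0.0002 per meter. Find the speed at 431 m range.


v = v0*exp(-k*d) = 974*exp(-0.0002*431) = 893.6 m/s

893.6 m/s


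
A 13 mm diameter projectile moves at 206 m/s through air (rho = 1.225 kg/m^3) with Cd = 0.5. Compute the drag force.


A = pi*(d/2)^2 = pi*(13/2000)^2 = 1.32732e-04 m^2
Fd = 0.5*Cd*rho*A*v^2 = 0.5*0.5*1.225*1.32732e-04*206^2 = 1.725 N

1.725 N


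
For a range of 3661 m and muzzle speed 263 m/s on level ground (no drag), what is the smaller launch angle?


sin(2*theta) = R*g/v0^2 = 3661*9.81/263^2 = 0.519227, theta = arcsin(0.519227)/2 = 15.64°

15.64 degrees


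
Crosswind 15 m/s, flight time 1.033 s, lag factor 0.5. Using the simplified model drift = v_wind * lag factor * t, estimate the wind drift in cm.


drift = v_wind * lag * t = 15 * 0.5 * 1.033 = 7.7475 m ≈ 774.8 cm

774.8 cm


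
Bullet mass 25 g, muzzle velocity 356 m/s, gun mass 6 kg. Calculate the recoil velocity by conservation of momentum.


v_recoil = m_p * v_p / m_gun = 0.025 * 356 / 6 = 1.483 m/s

1.483 m/s


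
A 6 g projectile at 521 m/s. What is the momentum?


p = m*v = 0.006*521 = 3.126 kg·m/s

3.126 kg·m/s


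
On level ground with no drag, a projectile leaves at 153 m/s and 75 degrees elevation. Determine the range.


R = v0^2 * sin(2*theta) / g = 153^2 * sin(2*75°) / 9.81 = 1193 m

1193 m


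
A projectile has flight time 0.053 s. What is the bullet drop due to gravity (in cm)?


drop = 0.5*g*t^2 = 0.5*9.81*0.053^2 = 0.0137781 m ≈ 1.378 cm

1.378 cm


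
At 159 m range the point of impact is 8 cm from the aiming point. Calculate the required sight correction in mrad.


1 mrad subtends 1 cm per 10 m of range, so adj = error_cm / (dist_m / 10) = 8 / (159/10) = 0.5031 mrad

0.5031 mrad


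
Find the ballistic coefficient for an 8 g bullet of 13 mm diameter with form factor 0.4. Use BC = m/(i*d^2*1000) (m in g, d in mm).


BC = m/(i*d^2*1000) = 8/(0.4 * 13^2 * 1000) = 0.0001183

0.0001183


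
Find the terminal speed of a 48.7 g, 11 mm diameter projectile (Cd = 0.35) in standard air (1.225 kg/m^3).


A = pi*(d/2)^2 = pi*(11/2000)^2 = 9.50332e-05 m^2
vt = sqrt(2mg/(Cd*rho*A)) = sqrt(2*0.0487*9.81/(0.35 * 1.225 * 9.50332e-05)) = 153.1 m/s

153.1 m/s


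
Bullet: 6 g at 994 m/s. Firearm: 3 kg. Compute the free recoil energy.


v_r = m_p*v_p/m_gun = 0.006*994/3 = 1.988 m/s, E_r = 0.5*m_gun*v_r^2 = 0.5*3*1.988^2 = 5.928 J

5.928 J


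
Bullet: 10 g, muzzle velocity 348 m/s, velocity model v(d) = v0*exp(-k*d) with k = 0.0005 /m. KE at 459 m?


v = v0*exp(-k*d) = 348*exp(-0.0005*459) = 276.636 m/s
E = 0.5*m*v^2 = 0.5*0.01*276.636^2 = 382.6 J

382.6 J


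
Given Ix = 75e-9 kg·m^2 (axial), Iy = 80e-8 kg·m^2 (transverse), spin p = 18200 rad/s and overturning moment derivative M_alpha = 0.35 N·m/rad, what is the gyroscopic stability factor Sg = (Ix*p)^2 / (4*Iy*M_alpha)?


Sg = Ix^2 * p^2 / (4 * Iy * M_alpha) = (75e-9)^2 * 18200^2 / (4 * 80e-8 * 0.35) = 1.664

1.664


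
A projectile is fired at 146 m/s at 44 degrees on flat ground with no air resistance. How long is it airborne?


T = 2*v0*sin(theta)/g = 2*146*sin(44°)/9.81 = 20.68 s

20.68 s


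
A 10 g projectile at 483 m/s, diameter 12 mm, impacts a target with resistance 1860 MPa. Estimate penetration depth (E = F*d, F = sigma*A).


A = pi*(d/2)^2 = pi*(12/2)^2 = 113.097 mm^2
E = 0.5*m*v^2 = 0.5*0.01*483^2 = 1166.44 J
depth = E/(sigma*A) = 1166.44 J / (1860 MPa * 113.097 mm^2) = 1166.44/(1860 * 113.097) m = 0.00554497 m ≈ 5.545 mm

5.545 mm


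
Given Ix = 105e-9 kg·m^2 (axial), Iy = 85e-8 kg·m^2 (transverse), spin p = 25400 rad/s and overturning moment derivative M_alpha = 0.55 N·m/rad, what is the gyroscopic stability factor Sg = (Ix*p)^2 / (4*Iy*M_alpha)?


Sg = Ix^2 * p^2 / (4 * Iy * M_alpha) = (105e-9)^2 * 25400^2 / (4 * 85e-8 * 0.55) = 3.804

3.804


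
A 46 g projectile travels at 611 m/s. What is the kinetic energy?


E = 0.5*m*v^2 = 0.5*0.046*611^2 = 8586 J

8586 J


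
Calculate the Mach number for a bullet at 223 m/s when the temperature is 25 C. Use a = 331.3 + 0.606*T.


a = 331.3 + 0.606*(25) = 346.45 m/s
M = v/a = 223/346.45 = 0.6437

0.6437


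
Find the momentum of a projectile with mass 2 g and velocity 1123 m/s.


p = m*v = 0.002*1123 = 2.246 kg·m/s

2.246 kg·m/s


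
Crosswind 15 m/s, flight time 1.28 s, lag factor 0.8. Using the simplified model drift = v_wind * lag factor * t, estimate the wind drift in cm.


drift = v_wind * lag * t = 15 * 0.8 * 1.28 = 15.36 m ≈ 1536 cm

1536 cm


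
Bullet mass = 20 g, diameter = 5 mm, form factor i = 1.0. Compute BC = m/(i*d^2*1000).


BC = m/(i*d^2*1000) = 20/(1.0 * 5^2 * 1000) = 0.0008

0.0008


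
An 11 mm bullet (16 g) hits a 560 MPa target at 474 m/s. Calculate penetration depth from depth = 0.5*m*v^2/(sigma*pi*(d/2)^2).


A = pi*(d/2)^2 = pi*(11/2)^2 = 95.0332 mm^2
E = 0.5*m*v^2 = 0.5*0.016*474^2 = 1797.41 J
depth = E/(sigma*A) = 1797.41 J / (560 MPa * 95.0332 mm^2) = 1797.41/(560 * 95.0332) m = 0.0337741 m ≈ 33.77 mm

33.77 mm


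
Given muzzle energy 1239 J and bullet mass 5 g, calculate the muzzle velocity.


v = sqrt(2*E/m) = sqrt(2*1239/0.005) = 704 m/s

704 m/s


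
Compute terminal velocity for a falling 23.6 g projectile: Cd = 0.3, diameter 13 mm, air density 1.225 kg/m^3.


A = pi*(d/2)^2 = pi*(13/2000)^2 = 1.32732e-04 m^2
vt = sqrt(2mg/(Cd*rho*A)) = sqrt(2*0.0236*9.81/(0.3 * 1.225 * 1.32732e-04)) = 97.43 m/s

97.43 m/s


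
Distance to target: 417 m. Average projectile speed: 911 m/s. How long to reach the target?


t = d/v = 417/911 = 0.4577 s

0.4577 s


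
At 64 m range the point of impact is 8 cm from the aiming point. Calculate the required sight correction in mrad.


1 mrad subtends 1 cm per 10 m of range, so adj = error_cm / (dist_m / 10) = 8 / (64/10) = 1.25 mrad

1.25 mrad


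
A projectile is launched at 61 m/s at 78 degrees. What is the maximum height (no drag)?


H = (v0*sin(theta))^2 / (2g) = (61*sin(78°))^2 / (2*9.81) = 181.5 m

181.5 m


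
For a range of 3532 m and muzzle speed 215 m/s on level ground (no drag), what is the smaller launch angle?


sin(2*theta) = R*g/v0^2 = 3532*9.81/215^2 = 0.749571, theta = arcsin(0.749571)/2 = 24.28°

24.28 degrees


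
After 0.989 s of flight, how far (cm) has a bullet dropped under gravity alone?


drop = 0.5*g*t^2 = 0.5*9.81*0.989^2 = 4.79768 m ≈ 479.8 cm

479.8 cm


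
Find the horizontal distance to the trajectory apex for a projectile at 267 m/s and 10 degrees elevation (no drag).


R = v0^2*sin(2*theta)/g = 267^2*sin(2*10°)/9.81 = 2485.45 m
apex_dist = R/2 = 2485.45/2 = 1243 m

1243 m


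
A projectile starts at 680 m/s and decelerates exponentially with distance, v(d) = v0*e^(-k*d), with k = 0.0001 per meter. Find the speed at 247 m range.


v = v0*exp(-k*d) = 680*exp(-0.0001*247) = 663.4 m/s

663.4 m/s


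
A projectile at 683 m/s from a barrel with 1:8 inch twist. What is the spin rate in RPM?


twist_m = 8*0.0254 = 0.2032 m
spin = v/twist = 683/0.2032 = 3361.22 rev/s
RPM = spin*60 = 3361.22*60 ≈ 201673 RPM

201673 RPM


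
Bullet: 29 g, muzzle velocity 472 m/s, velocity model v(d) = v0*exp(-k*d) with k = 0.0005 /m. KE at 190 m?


v = v0*exp(-k*d) = 472*exp(-0.0005*190) = 429.224 m/s
E = 0.5*m*v^2 = 0.5*0.029*429.224^2 = 2671 J

2671 J


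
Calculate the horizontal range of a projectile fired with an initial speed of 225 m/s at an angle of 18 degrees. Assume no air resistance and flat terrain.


R = v0^2 * sin(2*theta) / g = 225^2 * sin(2*18°) / 9.81 = 3033 m

3033 m


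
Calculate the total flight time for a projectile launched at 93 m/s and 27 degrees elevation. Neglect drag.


T = 2*v0*sin(theta)/g = 2*93*sin(27°)/9.81 = 8.608 s

8.608 s


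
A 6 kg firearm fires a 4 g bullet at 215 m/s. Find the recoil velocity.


v_recoil = m_p * v_p / m_gun = 0.004 * 215 / 6 = 0.1433 m/s

0.1433 m/s


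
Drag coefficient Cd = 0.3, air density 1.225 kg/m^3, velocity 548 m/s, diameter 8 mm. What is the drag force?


A = pi*(d/2)^2 = pi*(8/2000)^2 = 5.02655e-05 m^2
Fd = 0.5*Cd*rho*A*v^2 = 0.5*0.3*1.225*5.02655e-05*548^2 = 2.774 N

2.774 N


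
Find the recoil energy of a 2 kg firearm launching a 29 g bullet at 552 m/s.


v_r = m_p*v_p/m_gun = 0.029*552/2 = 8.004 m/s, E_r = 0.5*m_gun*v_r^2 = 0.5*2*8.004^2 = 64.06 J

64.06 J


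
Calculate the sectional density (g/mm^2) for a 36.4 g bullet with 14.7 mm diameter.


SD = m/d^2 = 36.4/14.7^2 = 0.1684 g/mm^2

0.1684 g/mm^2


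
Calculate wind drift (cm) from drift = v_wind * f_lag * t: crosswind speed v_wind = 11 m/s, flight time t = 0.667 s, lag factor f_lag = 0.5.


drift = v_wind * lag * t = 11 * 0.5 * 0.667 = 3.6685 m ≈ 366.9 cm

366.9 cm


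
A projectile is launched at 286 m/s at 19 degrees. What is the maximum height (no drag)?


H = (v0*sin(theta))^2 / (2g) = (286*sin(19°))^2 / (2*9.81) = 441.9 m

441.9 m


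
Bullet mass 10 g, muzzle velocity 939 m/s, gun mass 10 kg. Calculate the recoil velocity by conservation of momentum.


v_recoil = m_p * v_p / m_gun = 0.01 * 939 / 10 = 0.939 m/s

0.939 m/s


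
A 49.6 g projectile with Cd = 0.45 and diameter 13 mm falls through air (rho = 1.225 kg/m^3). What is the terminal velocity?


A = pi*(d/2)^2 = pi*(13/2000)^2 = 1.32732e-04 m^2
vt = sqrt(2mg/(Cd*rho*A)) = sqrt(2*0.0496*9.81/(0.45 * 1.225 * 1.32732e-04)) = 115.3 m/s

115.3 m/s


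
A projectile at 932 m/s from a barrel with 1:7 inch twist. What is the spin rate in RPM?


twist_m = 7*0.0254 = 0.1778 m
spin = v/twist = 932/0.1778 = 5241.845 rev/s
RPM = spin*60 = 5241.845*60 ≈ 314511 RPM

314511 RPM


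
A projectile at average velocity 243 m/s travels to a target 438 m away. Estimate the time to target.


t = d/v = 438/243 = 1.802 s

1.802 s


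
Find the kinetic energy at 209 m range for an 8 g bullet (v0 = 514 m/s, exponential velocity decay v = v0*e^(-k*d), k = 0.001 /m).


v = v0*exp(-k*d) = 514*exp(-0.001*209) = 417.057 m/s
E = 0.5*m*v^2 = 0.5*0.008*417.057^2 = 695.7 J

695.7 J


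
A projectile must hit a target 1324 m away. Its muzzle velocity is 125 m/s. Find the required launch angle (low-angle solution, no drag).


sin(2*theta) = R*g/v0^2 = 1324*9.81/125^2 = 0.83126, theta = arcsin(0.83126)/2 = 28.11°

28.11 degrees


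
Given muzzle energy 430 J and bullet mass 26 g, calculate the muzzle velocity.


v = sqrt(2*E/m) = sqrt(2*430/0.026) = 181.9 m/s

181.9 m/s


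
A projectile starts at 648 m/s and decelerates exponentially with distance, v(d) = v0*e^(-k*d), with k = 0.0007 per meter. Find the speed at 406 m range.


v = v0*exp(-k*d) = 648*exp(-0.0007*406) = 487.7 m/s

487.7 m/s


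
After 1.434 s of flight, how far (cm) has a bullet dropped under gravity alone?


drop = 0.5*g*t^2 = 0.5*9.81*1.434^2 = 10.0864 m ≈ 1009 cm

1009 cm


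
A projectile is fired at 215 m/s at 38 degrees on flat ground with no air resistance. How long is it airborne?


T = 2*v0*sin(theta)/g = 2*215*sin(38°)/9.81 = 26.99 s

26.99 s


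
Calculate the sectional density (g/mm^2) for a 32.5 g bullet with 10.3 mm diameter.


SD = m/d^2 = 32.5/10.3^2 = 0.3063 g/mm^2

0.3063 g/mm^2


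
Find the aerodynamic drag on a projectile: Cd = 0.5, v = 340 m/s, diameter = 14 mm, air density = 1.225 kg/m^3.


A = pi*(d/2)^2 = pi*(14/2000)^2 = 1.53938e-04 m^2
Fd = 0.5*Cd*rho*A*v^2 = 0.5*0.5*1.225*1.53938e-04*340^2 = 5.45 N

5.45 N


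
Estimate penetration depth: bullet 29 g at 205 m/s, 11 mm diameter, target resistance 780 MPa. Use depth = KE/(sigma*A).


A = pi*(d/2)^2 = pi*(11/2)^2 = 95.0332 mm^2
E = 0.5*m*v^2 = 0.5*0.029*205^2 = 609.363 J
depth = E/(sigma*A) = 609.363 J / (780 MPa * 95.0332 mm^2) = 609.363/(780 * 95.0332) m = 0.00822064 m ≈ 8.221 mm

8.221 mm


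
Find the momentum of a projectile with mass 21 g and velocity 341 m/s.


p = m*v = 0.021*341 = 7.161 kg·m/s

7.161 kg·m/s


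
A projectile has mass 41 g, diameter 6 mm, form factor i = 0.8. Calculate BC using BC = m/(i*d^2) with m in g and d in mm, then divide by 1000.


BC = m/(i*d^2*1000) = 41/(0.8 * 6^2 * 1000) = 0.001424

0.001424


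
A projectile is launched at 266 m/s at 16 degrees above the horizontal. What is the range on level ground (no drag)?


R = v0^2 * sin(2*theta) / g = 266^2 * sin(2*16°) / 9.81 = 3822 m

3822 m


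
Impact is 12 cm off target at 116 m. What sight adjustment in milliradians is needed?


1 mrad subtends 1 cm per 10 m of range, so adj = error_cm / (dist_m / 10) = 12 / (116/10) = 1.034 mrad

1.034 mrad


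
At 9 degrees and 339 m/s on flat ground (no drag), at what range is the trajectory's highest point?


R = v0^2*sin(2*theta)/g = 339^2*sin(2*9°)/9.81 = 3620.03 m
apex_dist = R/2 = 3620.03/2 = 1810 m

1810 m


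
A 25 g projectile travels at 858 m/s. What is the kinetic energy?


E = 0.5*m*v^2 = 0.5*0.025*858^2 = 9202 J

9202 J


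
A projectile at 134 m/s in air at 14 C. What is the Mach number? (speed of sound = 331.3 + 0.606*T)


a = 331.3 + 0.606*(14) = 339.784 m/s
M = v/a = 134/339.784 = 0.3944

0.3944


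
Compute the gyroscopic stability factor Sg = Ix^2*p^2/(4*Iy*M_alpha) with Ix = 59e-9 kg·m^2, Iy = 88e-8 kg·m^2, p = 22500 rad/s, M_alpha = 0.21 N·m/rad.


Sg = Ix^2 * p^2 / (4 * Iy * M_alpha) = (59e-9)^2 * 22500^2 / (4 * 88e-8 * 0.21) = 2.384

2.384


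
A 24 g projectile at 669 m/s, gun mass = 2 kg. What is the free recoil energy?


v_r = m_p*v_p/m_gun = 0.024*669/2 = 8.028 m/s, E_r = 0.5*m_gun*v_r^2 = 0.5*2*8.028^2 = 64.45 J

64.45 J


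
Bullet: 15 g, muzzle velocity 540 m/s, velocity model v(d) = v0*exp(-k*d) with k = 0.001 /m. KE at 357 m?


v = v0*exp(-k*d) = 540*exp(-0.001*357) = 377.877 m/s
E = 0.5*m*v^2 = 0.5*0.015*377.877^2 = 1071 J

1071 J


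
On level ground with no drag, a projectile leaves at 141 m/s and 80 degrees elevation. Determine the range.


R = v0^2 * sin(2*theta) / g = 141^2 * sin(2*80°) / 9.81 = 693.1 m

693.1 m


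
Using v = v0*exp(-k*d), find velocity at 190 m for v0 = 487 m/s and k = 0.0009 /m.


v = v0*exp(-k*d) = 487*exp(-0.0009*190) = 410.5 m/s

410.5 m/s


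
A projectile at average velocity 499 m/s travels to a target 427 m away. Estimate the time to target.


t = d/v = 427/499 = 0.8557 s

0.8557 s


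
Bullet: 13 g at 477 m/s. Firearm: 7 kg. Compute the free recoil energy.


v_r = m_p*v_p/m_gun = 0.013*477/7 = 0.885857 m/s, E_r = 0.5*m_gun*v_r^2 = 0.5*7*0.885857^2 = 2.747 J

2.747 J


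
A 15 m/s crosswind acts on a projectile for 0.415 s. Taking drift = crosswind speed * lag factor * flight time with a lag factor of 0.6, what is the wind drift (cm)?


drift = v_wind * lag * t = 15 * 0.6 * 0.415 = 3.735 m ≈ 373.5 cm

373.5 cm


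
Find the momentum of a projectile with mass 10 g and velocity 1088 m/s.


p = m*v = 0.01*1088 = 10.88 kg·m/s

10.88 kg·m/s


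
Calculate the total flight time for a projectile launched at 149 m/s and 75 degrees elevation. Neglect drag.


T = 2*v0*sin(theta)/g = 2*149*sin(75°)/9.81 = 29.34 s

29.34 s


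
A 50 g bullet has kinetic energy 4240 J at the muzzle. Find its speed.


v = sqrt(2*E/m) = sqrt(2*4240/0.05) = 411.8 m/s

411.8 m/s


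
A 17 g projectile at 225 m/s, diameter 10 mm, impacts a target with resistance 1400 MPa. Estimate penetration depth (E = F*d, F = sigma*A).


A = pi*(d/2)^2 = pi*(10/2)^2 = 78.5398 mm^2
E = 0.5*m*v^2 = 0.5*0.017*225^2 = 430.313 J
depth = E/(sigma*A) = 430.313 J / (1400 MPa * 78.5398 mm^2) = 430.313/(1400 * 78.5398) m = 0.00391351 m ≈ 3.914 mm

3.914 mm


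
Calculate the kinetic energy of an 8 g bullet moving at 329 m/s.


E = 0.5*m*v^2 = 0.5*0.008*329^2 = 433 J

433 J


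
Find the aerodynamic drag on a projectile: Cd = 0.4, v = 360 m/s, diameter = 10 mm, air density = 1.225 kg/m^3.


A = pi*(d/2)^2 = pi*(10/2000)^2 = 7.85398e-05 m^2
Fd = 0.5*Cd*rho*A*v^2 = 0.5*0.4*1.225*7.85398e-05*360^2 = 2.494 N

2.494 N


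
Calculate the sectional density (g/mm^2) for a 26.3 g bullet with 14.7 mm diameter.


SD = m/d^2 = 26.3/14.7^2 = 0.1217 g/mm^2

0.1217 g/mm^2


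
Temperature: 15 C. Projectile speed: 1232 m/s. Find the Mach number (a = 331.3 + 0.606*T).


a = 331.3 + 0.606*(15) = 340.39 m/s
M = v/a = 1232/340.39 = 3.619

3.619


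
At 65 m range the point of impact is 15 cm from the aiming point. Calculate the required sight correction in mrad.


1 mrad subtends 1 cm per 10 m of range, so adj = error_cm / (dist_m / 10) = 15 / (65/10) = 2.308 mrad

2.308 mrad


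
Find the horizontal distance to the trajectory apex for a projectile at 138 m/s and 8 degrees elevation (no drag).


R = v0^2*sin(2*theta)/g = 138^2*sin(2*8°)/9.81 = 535.09 m
apex_dist = R/2 = 535.09/2 = 267.5 m

267.5 m


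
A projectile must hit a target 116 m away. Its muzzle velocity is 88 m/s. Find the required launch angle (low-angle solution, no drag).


sin(2*theta) = R*g/v0^2 = 116*9.81/88^2 = 0.146947, theta = arcsin(0.146947)/2 = 4.225°

4.225 degrees


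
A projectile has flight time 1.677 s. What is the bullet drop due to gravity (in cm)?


drop = 0.5*g*t^2 = 0.5*9.81*1.677^2 = 13.7945 m ≈ 1379 cm

1379 cm


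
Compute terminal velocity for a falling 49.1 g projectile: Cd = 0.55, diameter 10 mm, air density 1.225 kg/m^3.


A = pi*(d/2)^2 = pi*(10/2000)^2 = 7.85398e-05 m^2
vt = sqrt(2mg/(Cd*rho*A)) = sqrt(2*0.0491*9.81/(0.55 * 1.225 * 7.85398e-05)) = 134.9 m/s

134.9 m/s


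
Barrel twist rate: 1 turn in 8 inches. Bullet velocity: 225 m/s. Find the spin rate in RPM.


twist_m = 8*0.0254 = 0.2032 m
spin = v/twist = 225/0.2032 = 1107.283 rev/s
RPM = spin*60 = 1107.283*60 ≈ 66437 RPM

66437 RPM


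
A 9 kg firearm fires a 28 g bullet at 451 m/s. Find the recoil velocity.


v_recoil = m_p * v_p / m_gun = 0.028 * 451 / 9 = 1.403 m/s

1.403 m/s


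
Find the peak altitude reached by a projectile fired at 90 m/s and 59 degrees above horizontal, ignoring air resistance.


H = (v0*sin(theta))^2 / (2g) = (90*sin(59°))^2 / (2*9.81) = 303.3 m

303.3 m


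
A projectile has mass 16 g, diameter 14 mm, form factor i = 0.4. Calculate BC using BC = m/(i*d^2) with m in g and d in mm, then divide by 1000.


BC = m/(i*d^2*1000) = 16/(0.4 * 14^2 * 1000) = 0.0002041

0.0002041


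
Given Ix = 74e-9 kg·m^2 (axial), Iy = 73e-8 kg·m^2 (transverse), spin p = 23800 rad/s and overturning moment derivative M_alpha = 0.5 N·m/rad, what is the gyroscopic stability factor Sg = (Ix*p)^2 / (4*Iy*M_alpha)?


Sg = Ix^2 * p^2 / (4 * Iy * M_alpha) = (74e-9)^2 * 23800^2 / (4 * 73e-8 * 0.5) = 2.125

2.125


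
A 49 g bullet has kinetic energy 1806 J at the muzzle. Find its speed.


v = sqrt(2*E/m) = sqrt(2*1806/0.049) = 271.5 m/s

271.5 m/s


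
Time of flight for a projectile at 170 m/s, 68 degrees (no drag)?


T = 2*v0*sin(theta)/g = 2*170*sin(68°)/9.81 = 32.13 s

32.13 s


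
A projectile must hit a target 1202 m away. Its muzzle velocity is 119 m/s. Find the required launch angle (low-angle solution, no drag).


sin(2*theta) = R*g/v0^2 = 1202*9.81/119^2 = 0.832683, theta = arcsin(0.832683)/2 = 28.19°

28.19 degrees


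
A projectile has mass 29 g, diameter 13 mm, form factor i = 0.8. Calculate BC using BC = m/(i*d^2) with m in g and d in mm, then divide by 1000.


BC = m/(i*d^2*1000) = 29/(0.8 * 13^2 * 1000) = 0.0002145

0.0002145


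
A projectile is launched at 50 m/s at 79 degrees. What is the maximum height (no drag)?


H = (v0*sin(theta))^2 / (2g) = (50*sin(79°))^2 / (2*9.81) = 122.8 m

122.8 m


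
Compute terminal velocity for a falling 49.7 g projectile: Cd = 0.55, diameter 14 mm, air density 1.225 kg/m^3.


A = pi*(d/2)^2 = pi*(14/2000)^2 = 1.53938e-04 m^2
vt = sqrt(2mg/(Cd*rho*A)) = sqrt(2*0.0497*9.81/(0.55 * 1.225 * 1.53938e-04)) = 96.96 m/s

96.96 m/s


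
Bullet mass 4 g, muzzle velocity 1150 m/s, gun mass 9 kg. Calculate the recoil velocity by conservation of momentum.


v_recoil = m_p * v_p / m_gun = 0.004 * 1150 / 9 = 0.5111 m/s

0.5111 m/s


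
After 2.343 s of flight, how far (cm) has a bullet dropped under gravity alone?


drop = 0.5*g*t^2 = 0.5*9.81*2.343^2 = 26.9267 m ≈ 2693 cm

2693 cm


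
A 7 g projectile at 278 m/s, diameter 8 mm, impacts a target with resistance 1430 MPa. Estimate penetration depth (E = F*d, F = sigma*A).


A = pi*(d/2)^2 = pi*(8/2)^2 = 50.2655 mm^2
E = 0.5*m*v^2 = 0.5*0.007*278^2 = 270.494 J
depth = E/(sigma*A) = 270.494 J / (1430 MPa * 50.2655 mm^2) = 270.494/(1430 * 50.2655) m = 0.00376315 m ≈ 3.763 mm

3.763 mm


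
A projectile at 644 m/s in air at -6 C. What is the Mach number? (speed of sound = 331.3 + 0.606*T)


a = 331.3 + 0.606*(-6) = 327.664 m/s
M = v/a = 644/327.664 = 1.965

1.965


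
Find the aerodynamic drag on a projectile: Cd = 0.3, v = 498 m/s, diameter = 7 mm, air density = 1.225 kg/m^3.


A = pi*(d/2)^2 = pi*(7/2000)^2 = 3.84845e-05 m^2
Fd = 0.5*Cd*rho*A*v^2 = 0.5*0.3*1.225*3.84845e-05*498^2 = 1.754 N

1.754 N


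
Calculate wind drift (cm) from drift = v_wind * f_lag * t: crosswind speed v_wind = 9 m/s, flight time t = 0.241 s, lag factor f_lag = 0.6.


drift = v_wind * lag * t = 9 * 0.6 * 0.241 = 1.3014 m ≈ 130.1 cm

130.1 cm


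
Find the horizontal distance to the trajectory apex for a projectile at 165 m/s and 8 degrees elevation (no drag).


R = v0^2*sin(2*theta)/g = 165^2*sin(2*8°)/9.81 = 764.957 m
apex_dist = R/2 = 764.957/2 = 382.5 m

382.5 m


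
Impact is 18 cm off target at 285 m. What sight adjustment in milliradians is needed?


1 mrad subtends 1 cm per 10 m of range, so adj = error_cm / (dist_m / 10) = 18 / (285/10) = 0.6316 mrad

0.6316 mrad


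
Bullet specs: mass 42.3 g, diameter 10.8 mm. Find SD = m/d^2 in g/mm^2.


SD = m/d^2 = 42.3/10.8^2 = 0.3627 g/mm^2

0.3627 g/mm^2


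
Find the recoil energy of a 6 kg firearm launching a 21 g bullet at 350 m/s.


v_r = m_p*v_p/m_gun = 0.021*350/6 = 1.225 m/s, E_r = 0.5*m_gun*v_r^2 = 0.5*6*1.225^2 = 4.502 J

4.502 J


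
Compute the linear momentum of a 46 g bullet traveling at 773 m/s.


p = m*v = 0.046*773 = 35.56 kg·m/s

35.56 kg·m/s


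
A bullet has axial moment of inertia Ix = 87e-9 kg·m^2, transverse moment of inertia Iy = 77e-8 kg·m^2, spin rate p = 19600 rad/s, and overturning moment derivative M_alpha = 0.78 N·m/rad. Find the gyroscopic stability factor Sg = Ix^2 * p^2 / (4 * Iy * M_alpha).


Sg = Ix^2 * p^2 / (4 * Iy * M_alpha) = (87e-9)^2 * 19600^2 / (4 * 77e-8 * 0.78) = 1.21

1.21
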